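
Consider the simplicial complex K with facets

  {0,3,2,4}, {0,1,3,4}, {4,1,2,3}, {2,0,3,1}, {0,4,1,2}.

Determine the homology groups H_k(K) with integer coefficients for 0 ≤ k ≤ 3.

H_0 = Z,  H_1 = 0,  H_2 = 0,  H_3 = Z.

Order the vertices as 0 < 1 < 2 < 3 < 4. Listing each simplex with vertices in this order, K has dimension 3 with simplices:

  0-simplices (5): [0], [1], [2], [3], [4]
  1-simplices (10): [0,1], [0,2], [0,3], [0,4], [1,2], [1,3], [1,4], [2,3], [2,4], [3,4]
  2-simplices (10): [0,1,2], [0,1,3], [0,1,4], [0,2,3], [0,2,4], [0,3,4], [1,2,3], [1,2,4], [1,3,4], [2,3,4]
  3-simplices (5): [0,1,2,3], [0,1,2,4], [0,1,3,4], [0,2,3,4], [1,2,3,4]

giving chain groups C_0 ≅ Z^5, C_1 ≅ Z^10, C_2 ≅ Z^10, C_3 ≅ Z^5.

∂_1: C_1 → C_0 sends each edge [p,q] (with p < q) to q − p. For instance
  ∂[1,2] = [2] − [1].
The 5×10 boundary matrix has rank 4 and Smith normal form diag(1,1,1,1).

Boundary ∂_2: C_2 → C_1 acts by ∂[p,q,r] = [q,r] − [p,r] + [p,q]. For instance
  ∂[1,2,3] = [2,3] − [1,3] + [1,2],
  ∂[0,2,4] = [2,4] − [0,4] + [0,2].
This gives a 10×10 integer matrix of rank 6; reducing to Smith normal form yields diagonal entries (1,1,1,1,1,1).

Boundary ∂_3: C_3 → C_2 sends each 3-simplex σ to the alternating sum Σ_i (−1)^i (σ with its i-th vertex removed). For instance
  ∂[0,1,2,4] = [1,2,4] − [0,2,4] + [0,1,4] − [0,1,2],
  ∂[0,1,3,4] = [1,3,4] − [0,3,4] + [0,1,4] − [0,1,3].
The resulting 10×5 matrix has rank 4, and its Smith normal form has invariant factors (1,1,1,1).

Now H_k = ker ∂_k / im ∂_{k+1}, so:

  H_0: rank C_0 − rank ∂_1 = 5 − 4 = 1, and the invariant factors of ∂_1 are all 1, so H_0 ≅ Z.
  H_1: rank ker ∂_1 − rank ∂_2 = (10 − 4) − 6 = 0, and the invariant factors of ∂_2 are all 1, so H_1 ≅ 0.
  H_2: rank ker ∂_2 − rank ∂_3 = (10 − 6) − 4 = 0, and the invariant factors of ∂_3 are all 1, so H_2 ≅ 0.
  H_3: rank ker ∂_3 − rank ∂_4 = (5 − 4) − 0 = 1, and there is no ∂_4, so H_3 ≅ Z.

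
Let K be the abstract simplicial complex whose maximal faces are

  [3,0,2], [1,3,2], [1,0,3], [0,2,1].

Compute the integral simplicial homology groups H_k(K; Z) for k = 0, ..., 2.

H_0 ≅ Z,  H_1 = 0,  H_2 ≅ Z.

We work with the vertex ordering 0 < 1 < 2 < 3. The simplices of K, each written with vertices in increasing order, are:

  0-simplices (4): [0], [1], [2], [3]
  1-simplices (6): [0,1], [0,2], [0,3], [1,2], [1,3], [2,3]
  2-simplices (4): [0,1,2], [0,1,3], [0,2,3], [1,2,3]

giving chain groups C_0 ≅ Z^4, C_1 ≅ Z^6, C_2 ≅ Z^4.

Boundary ∂_1: C_1 → C_0 sends each edge [p,q] (with p < q) to q − p. For instance
  ∂[1,3] = [3] − [1].
The resulting 4×6 matrix has rank 3, and its Smith normal form has invariant factors (1,1,1).

∂_2: C_2 → C_1 sends each 2-simplex [p,q,r] to [q,r] − [p,r] + [p,q]. For instance
  ∂[0,2,3] = [2,3] − [0,3] + [0,2],
  ∂[0,1,3] = [1,3] − [0,3] + [0,1].
The 6×4 boundary matrix has rank 3 and Smith normal form diag(1,1,1).

Now H_k = ker ∂_k / im ∂_{k+1}, so:

  H_0: rank C_0 − rank ∂_1 = 4 − 3 = 1, and the invariant factors of ∂_1 are all 1, so H_0 = Z.
  H_1: rank ker ∂_1 − rank ∂_2 = (6 − 3) − 3 = 0, and the invariant factors of ∂_2 are all 1, so H_1 = 0.
  H_2: rank ker ∂_2 − rank ∂_3 = (4 − 3) − 0 = 1, and there is no ∂_3, so H_2 = Z.

(K is a triangulation of the 2-sphere S^2.)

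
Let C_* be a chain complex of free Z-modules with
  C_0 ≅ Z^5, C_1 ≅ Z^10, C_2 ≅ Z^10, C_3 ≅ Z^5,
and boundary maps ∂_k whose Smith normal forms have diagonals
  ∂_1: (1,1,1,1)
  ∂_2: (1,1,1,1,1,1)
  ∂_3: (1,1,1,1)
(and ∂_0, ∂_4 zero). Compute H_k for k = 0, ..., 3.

H_0: b_0 = 5 − 0 − 4 = 1; torsion from ∂_1 factors > 1: none. So H_0 = Z.
H_1: b_1 = 10 − 4 − 6 = 0; torsion from ∂_2 factors > 1: none. So H_1 = 0.
H_2: b_2 = 10 − 6 − 4 = 0; torsion from ∂_3 factors > 1: none. So H_2 = 0.
H_3: b_3 = 5 − 4 − 0 = 1; torsion from ∂_4 factors > 1: none. So H_3 = Z.

H_0 = Z,  H_1 = 0,  H_2 = 0,  H_3 = Z.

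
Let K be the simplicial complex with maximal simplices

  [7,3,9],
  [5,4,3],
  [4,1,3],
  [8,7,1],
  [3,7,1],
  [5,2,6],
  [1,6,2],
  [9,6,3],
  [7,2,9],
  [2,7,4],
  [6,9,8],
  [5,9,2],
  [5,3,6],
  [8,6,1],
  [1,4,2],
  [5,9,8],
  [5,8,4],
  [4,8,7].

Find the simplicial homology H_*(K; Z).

We work with the vertex ordering 1 < 2 < 3 < 4 < 5 < 6 < 7 < 8 < 9. The simplices of K, each written with vertices in increasing order, are:

  0-simplices (9): [1], [2], [3], [4], [5], [6], [7], [8], [9]
  1-simplices (27): (27 of them)
  2-simplices (18): [1,2,4], [1,2,6], [1,3,4], [1,3,7], [1,6,8], [1,7,8], [2,4,7], [2,5,6], [2,5,9], [2,7,9], [3,4,5], [3,5,6], [3,6,9], [3,7,9], [4,5,8], [4,7,8], [5,8,9], [6,8,9]

Hence C_0 ≅ Z^9, C_1 ≅ Z^27, C_2 ≅ Z^18.

The boundary map ∂_1: C_1 → C_0 is given by ∂[p,q] = [q] − [p].
The 9×27 boundary matrix has rank 8 and Smith normal form diag(1,1,1,1,1,1,1,1).

∂_2: C_2 → C_1 sends each 2-simplex [p,q,r] to [q,r] − [p,r] + [p,q]. For instance
  ∂[1,3,4] = [3,4] − [1,4] + [1,3],
  ∂[2,4,7] = [4,7] − [2,7] + [2,4].
The 27×18 boundary matrix has rank 18 and Smith normal form diag(1,1,1,1,1,1,1,1,1,1,1,1,1,1,1,1,1,2).

Reading off H_k = ker ∂_k / im ∂_{k+1}:

  H_0: rank C_0 − rank ∂_1 = 9 − 8 = 1, and the invariant factors of ∂_1 are all 1, so H_0 = Z.
  H_1: rank ker ∂_1 − rank ∂_2 = (27 − 8) − 18 = 1, and ∂_2 has invariant factor 2 > 1, so H_1 = Z ⊕ Z/2Z.
  H_2: rank ker ∂_2 − rank ∂_3 = (18 − 18) − 0 = 0, and there is no ∂_3, so H_2 = 0.

H_0 ≅ Z,  H_1 ≅ Z ⊕ Z/2Z,  H_2 = 0.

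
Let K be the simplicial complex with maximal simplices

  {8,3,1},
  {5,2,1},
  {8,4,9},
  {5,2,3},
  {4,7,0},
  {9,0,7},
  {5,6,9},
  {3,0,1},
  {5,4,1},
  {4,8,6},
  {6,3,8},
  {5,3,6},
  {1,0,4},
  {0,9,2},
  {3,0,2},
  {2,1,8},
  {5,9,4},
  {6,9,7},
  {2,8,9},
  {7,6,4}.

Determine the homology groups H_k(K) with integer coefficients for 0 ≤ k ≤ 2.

Fix the vertex order 0 < 1 < 2 < 3 < 4 < 5 < 6 < 7 < 8 < 9 and write every simplex with vertices in increasing order. Then dim K = 2 and the simplices of K are:

  0-simplices (10): [0], [1], [2], [3], [4], [5], [6], [7], [8], [9]
  1-simplices (30): (30 of them)
  2-simplices (20): (20 of them)

Hence C_0 ≅ Z^10, C_1 ≅ Z^30, C_2 ≅ Z^20.

The boundary map ∂_1: C_1 → C_0 sends each edge [p,q] (with p < q) to q − p.
As a 10×30 matrix over Z this has rank 9, with invariant factors (1,1,1,1,1,1,1,1,1).

Boundary ∂_2: C_2 → C_1 sends each 2-simplex [p,q,r] to [q,r] − [p,r] + [p,q]. For instance
  ∂[3,6,8] = [6,8] − [3,8] + [3,6],
  ∂[2,3,5] = [3,5] − [2,5] + [2,3].
The 30×20 boundary matrix has rank 20 and Smith normal form diag(1,1,1,1,1,1,1,1,1,1,1,1,1,1,1,1,1,1,1,2).

Computing H_k = (kernel of ∂_k) / (image of ∂_{k+1}):

  H_0: rank C_0 − rank ∂_1 = 10 − 9 = 1, and the invariant factors of ∂_1 are all 1, so H_0 = Z.
  H_1: rank ker ∂_1 − rank ∂_2 = (30 − 9) − 20 = 1, and ∂_2 has invariant factor 2 > 1, so H_1 = Z × Z/2.
  H_2: rank ker ∂_2 − rank ∂_3 = (20 − 20) − 0 = 0, and there is no ∂_3, so H_2 = 0.

H_0 ≅ Z,  H_1 ≅ Z × Z/2,  H_2 = 0.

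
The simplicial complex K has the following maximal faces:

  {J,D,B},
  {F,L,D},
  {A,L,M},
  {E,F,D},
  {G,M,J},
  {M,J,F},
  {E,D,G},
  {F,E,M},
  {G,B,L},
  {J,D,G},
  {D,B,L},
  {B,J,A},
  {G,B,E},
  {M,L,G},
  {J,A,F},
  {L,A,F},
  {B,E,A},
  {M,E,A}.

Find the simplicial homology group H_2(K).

Fix the vertex order A < B < D < E < F < G < J < L < M and write every simplex with vertices in increasing order. Then dim K = 2 and the simplices of K are:

  0-simplices (9): A, B, D, E, F, G, J, L, M
  1-simplices (27): AB, AE, AF, AJ, AL, AM, BD, BE, BG, BJ, BL, DE, DF, DG, DJ, DL, EF, EG, EM, FJ, FL, FM, GJ, GL, GM, JM, LM
  2-simplices (18): ABE, ABJ, AEM, AFJ, AFL, ALM, BDJ, BDL, BEG, BGL, DEF, DEG, DFL, DGJ, EFM, FJM, GJM, GLM

so the chain groups are C_0 ≅ Z^9, C_1 ≅ Z^27, C_2 ≅ Z^18.

The boundary map ∂_1: C_1 → C_0 is given by ∂[p,q] = [q] − [p].
As a 9×27 matrix over Z this has rank 8, with invariant factors (1,1,1,1,1,1,1,1).

Boundary ∂_2: C_2 → C_1 sends each 2-simplex [p,q,r] to [q,r] − [p,r] + [p,q]. For instance
  ∂BEG = EG − BG + BE,
  ∂ABJ = BJ − AJ + AB.
The 27×18 boundary matrix has rank 18 and Smith normal form diag(1,1,1,1,1,1,1,1,1,1,1,1,1,1,1,1,1,2).

Computing H_k = (kernel of ∂_k) / (image of ∂_{k+1}):

  H_2: rank ker ∂_2 − rank ∂_3 = (18 − 18) − 0 = 0, and there is no ∂_3, so H_2 = 0.

H_2 = 0.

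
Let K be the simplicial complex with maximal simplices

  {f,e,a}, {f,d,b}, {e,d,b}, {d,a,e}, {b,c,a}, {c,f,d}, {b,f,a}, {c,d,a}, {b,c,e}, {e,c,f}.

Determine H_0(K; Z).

H_0 = Z.

Take the total order a < b < c < d < e < f on the vertex set. Then K (dimension 2) consists of the simplices:

  0-simplices (6): a, b, c, d, e, f
  1-simplices (15): ab, ac, ad, ae, af, bc, bd, be, bf, cd, ce, cf, de, df, ef
  2-simplices (10): abc, abf, acd, ade, aef, bce, bde, bdf, cdf, cef

Hence C_0 ≅ Z^6, C_1 ≅ Z^15, C_2 ≅ Z^10.

The boundary map ∂_1: C_1 → C_0 is given by ∂[p,q] = [q] − [p]. For instance
  ∂bc = c − b.
This gives a 6×15 integer matrix of rank 5; reducing to Smith normal form yields diagonal entries (1,1,1,1,1).

Boundary ∂_2: C_2 → C_1 maps a triangle to the signed sum of its edges. For instance
  ∂bde = de − be + bd,
  ∂aef = ef − af + ae.
This gives a 15×10 integer matrix of rank 10; reducing to Smith normal form yields diagonal entries (1,1,1,1,1,1,1,1,1,2).

Now H_k = ker ∂_k / im ∂_{k+1}, so:

  H_0: rank C_0 − rank ∂_1 = 6 − 5 = 1, and the invariant factors of ∂_1 are all 1, so H_0 ≅ Z.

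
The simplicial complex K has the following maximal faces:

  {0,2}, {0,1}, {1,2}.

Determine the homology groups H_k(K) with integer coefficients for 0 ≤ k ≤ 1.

H_0 = Z,  H_1 = Z.

Take the total order 0 < 1 < 2 on the vertex set. Then K (dimension 1) consists of the simplices:

  0-simplices (3): [0], [1], [2]
  1-simplices (3): [0,1], [0,2], [1,2]

giving chain groups C_0 ≅ Z^3, C_1 ≅ Z^3.

Boundary ∂_1: C_1 → C_0 is given by ∂[p,q] = [q] − [p]. For instance
  ∂[0,2] = [2] − [0].
The resulting 3×3 matrix has rank 2, and its Smith normal form has invariant factors (1,1).

Now H_k = ker ∂_k / im ∂_{k+1}, so:

  H_0: rank C_0 − rank ∂_1 = 3 − 2 = 1, and the invariant factors of ∂_1 are all 1, so H_0 = Z.
  H_1: rank ker ∂_1 − rank ∂_2 = (3 − 2) − 0 = 1, and there is no ∂_2, so H_1 = Z.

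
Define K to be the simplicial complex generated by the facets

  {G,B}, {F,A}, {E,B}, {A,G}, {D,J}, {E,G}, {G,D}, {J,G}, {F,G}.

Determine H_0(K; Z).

Order the vertices as A < B < D < E < F < G < J. Listing each simplex with vertices in this order, K has dimension 1 with simplices:

  0-simplices (7): A, B, D, E, F, G, J
  1-simplices (9): AF, AG, BE, BG, DG, DJ, EG, FG, GJ

so the chain groups are C_0 ≅ Z^7, C_1 ≅ Z^9.

∂_1: C_1 → C_0 maps an edge to its endpoints' difference, ∂[p,q] = q − p.
The resulting 7×9 matrix has rank 6, and its Smith normal form has invariant factors (1,1,1,1,1,1).

Now H_k = ker ∂_k / im ∂_{k+1}, so:

  H_0: rank C_0 − rank ∂_1 = 7 − 6 = 1, and the invariant factors of ∂_1 are all 1, so H_0 = Z.

H_0 = Z.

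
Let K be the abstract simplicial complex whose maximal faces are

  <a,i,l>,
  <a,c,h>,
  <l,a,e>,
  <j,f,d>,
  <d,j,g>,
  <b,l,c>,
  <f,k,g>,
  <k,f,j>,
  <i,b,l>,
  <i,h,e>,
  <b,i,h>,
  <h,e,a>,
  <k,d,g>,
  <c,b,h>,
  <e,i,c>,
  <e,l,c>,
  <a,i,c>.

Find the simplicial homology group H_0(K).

H_0 ≅ Z^2.

Fix the vertex order a < b < c < d < e < f < g < h < i < j < k < l and write every simplex with vertices in increasing order. Then dim K = 2 and the simplices of K are:

  0-simplices (12): a, b, c, d, e, f, g, h, i, j, k, l
  1-simplices (28): ac, ae, ah, ai, al, bc, bh, bi, bl, ce, ch, ci, cl, df, dg, dj, dk, eh, ei, el, fg, fj, fk, gj, gk, hi, il, jk
  2-simplices (17): ach, aci, aeh, ael, ail, bch, bcl, bhi, bil, cei, cel, dfj, dgj, dgk, ehi, fgk, fjk

so the chain groups are C_0 ≅ Z^12, C_1 ≅ Z^28, C_2 ≅ Z^17.

Boundary ∂_1: C_1 → C_0 is given by ∂[p,q] = [q] − [p]. For instance
  ∂al = l − a.
As a 12×28 matrix over Z this has rank 10, with invariant factors (1,1,1,1,1,1,1,1,1,1).

The boundary map ∂_2: C_2 → C_1 acts by ∂[p,q,r] = [q,r] − [p,r] + [p,q]. For instance
  ∂aci = ci − ai + ac,
  ∂dfj = fj − dj + df.
This gives a 28×17 integer matrix of rank 17; reducing to Smith normal form yields diagonal entries (1,1,1,1,1,1,1,1,1,1,1,1,1,1,1,1,2).

From H_k ≅ ker(∂_k) / im(∂_{k+1}) we obtain:

  H_0: rank C_0 − rank ∂_1 = 12 − 10 = 2, and the invariant factors of ∂_1 are all 1, so H_0 ≅ Z^2.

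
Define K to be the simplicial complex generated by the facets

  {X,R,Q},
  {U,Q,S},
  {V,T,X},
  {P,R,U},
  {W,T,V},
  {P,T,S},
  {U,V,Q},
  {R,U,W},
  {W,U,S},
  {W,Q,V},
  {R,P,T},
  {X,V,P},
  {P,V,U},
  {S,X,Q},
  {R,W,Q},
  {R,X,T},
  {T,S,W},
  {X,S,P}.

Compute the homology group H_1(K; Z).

H_1 = Z ⊕ Z/2Z.

We work with the vertex ordering P < Q < R < S < T < U < V < W < X. The simplices of K, each written with vertices in increasing order, are:

  0-simplices (9): P, Q, R, S, T, U, V, W, X
  1-simplices (27): PR, PS, PT, PU, PV, PX, QR, QS, QU, QV, QW, QX, RT, RU, RW, RX, ST, SU, SW, SX, TV, TW, TX, UV, UW, VW, VX
  2-simplices (18): PRT, PRU, PST, PSX, PUV, PVX, QRW, QRX, QSU, QSX, QUV, QVW, RTX, RUW, STW, SUW, TVW, TVX

giving chain groups C_0 ≅ Z^9, C_1 ≅ Z^27, C_2 ≅ Z^18.

∂_1: C_1 → C_0 is given by ∂[p,q] = [q] − [p]. For instance
  ∂PR = R − P.
This gives a 9×27 integer matrix of rank 8; reducing to Smith normal form yields diagonal entries (1,1,1,1,1,1,1,1).

∂_2: C_2 → C_1 maps a triangle to the signed sum of its edges. For instance
  ∂PSX = SX − PX + PS,
  ∂PUV = UV − PV + PU.
The 27×18 boundary matrix has rank 18 and Smith normal form diag(1,1,1,1,1,1,1,1,1,1,1,1,1,1,1,1,1,2).

From H_k ≅ ker(∂_k) / im(∂_{k+1}) we obtain:

  H_1: rank ker ∂_1 − rank ∂_2 = (27 − 8) − 18 = 1, and ∂_2 has invariant factor 2 > 1, so H_1 ≅ Z ⊕ Z/2Z.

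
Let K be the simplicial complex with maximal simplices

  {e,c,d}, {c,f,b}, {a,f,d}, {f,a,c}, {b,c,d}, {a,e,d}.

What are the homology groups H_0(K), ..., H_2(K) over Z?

Fix the vertex order a < b < c < d < e < f and write every simplex with vertices in increasing order. Then dim K = 2 and the simplices of K are:

  0-simplices (6): a, b, c, d, e, f
  1-simplices (12): ac, ad, ae, af, bc, bd, bf, cd, ce, cf, de, df
  2-simplices (6): acf, ade, adf, bcd, bcf, cde

Hence C_0 ≅ Z^6, C_1 ≅ Z^12, C_2 ≅ Z^6.

Boundary ∂_1: C_1 → C_0 sends each edge [p,q] (with p < q) to q − p.
The resulting 6×12 matrix has rank 5, and its Smith normal form has invariant factors (1,1,1,1,1).

The boundary map ∂_2: C_2 → C_1 maps a triangle to the signed sum of its edges. For instance
  ∂bcf = cf − bf + bc,
  ∂bcd = cd − bd + bc.
The 12×6 boundary matrix has rank 6 and Smith normal form diag(1,1,1,1,1,1).

Reading off H_k = ker ∂_k / im ∂_{k+1}:

  H_0: rank C_0 − rank ∂_1 = 6 − 5 = 1, and the invariant factors of ∂_1 are all 1, so H_0 ≅ Z.
  H_1: rank ker ∂_1 − rank ∂_2 = (12 − 5) − 6 = 1, and the invariant factors of ∂_2 are all 1, so H_1 ≅ Z.
  H_2: rank ker ∂_2 − rank ∂_3 = (6 − 6) − 0 = 0, and there is no ∂_3, so H_2 ≅ 0.

As a check, the Euler characteristic is 6 − 12 + 6 = 0, which agrees with 1 − 1 + 0 = 0.

H_0 = Z,  H_1 = Z,  H_2 = 0.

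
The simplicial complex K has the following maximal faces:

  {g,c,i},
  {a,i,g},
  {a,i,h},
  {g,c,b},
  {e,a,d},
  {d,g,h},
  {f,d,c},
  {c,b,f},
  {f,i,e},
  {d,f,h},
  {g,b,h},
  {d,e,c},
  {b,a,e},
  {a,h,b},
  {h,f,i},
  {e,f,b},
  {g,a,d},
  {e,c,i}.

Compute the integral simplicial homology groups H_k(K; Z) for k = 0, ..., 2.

H_0 ≅ Z,  H_1 ≅ Z × Z/2,  H_2 = 0.

Take the total order a < b < c < d < e < f < g < h < i on the vertex set. Then K (dimension 2) consists of the simplices:

  0-simplices (9): a, b, c, d, e, f, g, h, i
  1-simplices (27): ab, ad, ae, ag, ah, ai, bc, be, bf, bg, bh, cd, ce, cf, cg, ci, de, df, dg, dh, ef, ei, fh, fi, gh, gi, hi
  2-simplices (18): abe, abh, ade, adg, agi, ahi, bcf, bcg, bef, bgh, cde, cdf, cei, cgi, dfh, dgh, efi, fhi

giving chain groups C_0 ≅ Z^9, C_1 ≅ Z^27, C_2 ≅ Z^18.

∂_1: C_1 → C_0 is given by ∂[p,q] = [q] − [p]. For instance
  ∂fh = h − f.
The 9×27 boundary matrix has rank 8 and Smith normal form diag(1,1,1,1,1,1,1,1).

The boundary map ∂_2: C_2 → C_1 sends each 2-simplex [p,q,r] to [q,r] − [p,r] + [p,q]. For instance
  ∂cdf = df − cf + cd,
  ∂abe = be − ae + ab.
The 27×18 boundary matrix has rank 18 and Smith normal form diag(1,1,1,1,1,1,1,1,1,1,1,1,1,1,1,1,1,2).

From H_k ≅ ker(∂_k) / im(∂_{k+1}) we obtain:

  H_0: rank C_0 − rank ∂_1 = 9 − 8 = 1, and the invariant factors of ∂_1 are all 1, so H_0 ≅ Z.
  H_1: rank ker ∂_1 − rank ∂_2 = (27 − 8) − 18 = 1, and ∂_2 has invariant factor 2 > 1, so H_1 ≅ Z × Z/2.
  H_2: rank ker ∂_2 − rank ∂_3 = (18 − 18) − 0 = 0, and there is no ∂_3, so H_2 ≅ 0.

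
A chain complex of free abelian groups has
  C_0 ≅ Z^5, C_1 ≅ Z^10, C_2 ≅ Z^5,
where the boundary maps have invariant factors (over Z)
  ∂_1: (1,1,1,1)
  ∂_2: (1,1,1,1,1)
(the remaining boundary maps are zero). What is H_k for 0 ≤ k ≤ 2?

H_0: b_0 = 5 − 0 − 4 = 1; torsion from ∂_1 factors > 1: none. So H_0 = Z.
H_1: b_1 = 10 − 4 − 5 = 1; torsion from ∂_2 factors > 1: none. So H_1 = Z.
H_2: b_2 = 5 − 5 − 0 = 0; torsion from ∂_3 factors > 1: none. So H_2 = 0.

H_0 = Z,  H_1 = Z,  H_2 = 0.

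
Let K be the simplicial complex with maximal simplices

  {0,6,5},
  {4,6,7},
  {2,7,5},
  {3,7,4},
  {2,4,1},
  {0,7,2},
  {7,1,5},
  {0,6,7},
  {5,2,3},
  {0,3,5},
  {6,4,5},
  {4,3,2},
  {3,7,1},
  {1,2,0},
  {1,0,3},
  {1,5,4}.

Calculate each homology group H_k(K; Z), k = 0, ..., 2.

H_0 ≅ Z,  H_1 ≅ Z^2,  H_2 ≅ Z.

Take the total order 0 < 1 < 2 < 3 < 4 < 5 < 6 < 7 on the vertex set. Then K (dimension 2) consists of the simplices:

  0-simplices (8): [0], [1], [2], [3], [4], [5], [6], [7]
  1-simplices (24): (24 of them)
  2-simplices (16): [0,1,2], [0,1,3], [0,2,7], [0,3,5], [0,5,6], [0,6,7], [1,2,4], [1,3,7], [1,4,5], [1,5,7], [2,3,4], [2,3,5], [2,5,7], [3,4,7], [4,5,6], [4,6,7]

so the chain groups are C_0 ≅ Z^8, C_1 ≅ Z^24, C_2 ≅ Z^16.

Boundary ∂_1: C_1 → C_0 maps an edge to its endpoints' difference, ∂[p,q] = q − p.
The 8×24 boundary matrix has rank 7 and Smith normal form diag(1,1,1,1,1,1,1).

The boundary map ∂_2: C_2 → C_1 maps a triangle to the signed sum of its edges. For instance
  ∂[1,4,5] = [4,5] − [1,5] + [1,4],
  ∂[0,1,3] = [1,3] − [0,3] + [0,1].
The resulting 24×16 matrix has rank 15, and its Smith normal form has invariant factors (1,1,1,1,1,1,1,1,1,1,1,1,1,1,1).

Reading off H_k = ker ∂_k / im ∂_{k+1}:

  H_0: rank C_0 − rank ∂_1 = 8 − 7 = 1, and the invariant factors of ∂_1 are all 1, so H_0 ≅ Z.
  H_1: rank ker ∂_1 − rank ∂_2 = (24 − 7) − 15 = 2, and the invariant factors of ∂_2 are all 1, so H_1 ≅ Z^2.
  H_2: rank ker ∂_2 − rank ∂_3 = (16 − 15) − 0 = 1, and there is no ∂_3, so H_2 ≅ Z.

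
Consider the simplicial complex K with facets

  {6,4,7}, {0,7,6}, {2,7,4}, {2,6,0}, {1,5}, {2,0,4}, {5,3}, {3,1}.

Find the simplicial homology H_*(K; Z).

H_0 = Z^2,  H_1 = Z^2,  H_2 = 0.

Fix the vertex order 0 < 1 < 2 < 3 < 4 < 5 < 6 < 7 and write every simplex with vertices in increasing order. Then dim K = 2 and the simplices of K are:

  0-simplices (8): [0], [1], [2], [3], [4], [5], [6], [7]
  1-simplices (13): [0,2], [0,4], [0,6], [0,7], [1,3], [1,5], [2,4], [2,6], [2,7], [3,5], [4,6], [4,7], [6,7]
  2-simplices (5): [0,2,4], [0,2,6], [0,6,7], [2,4,7], [4,6,7]

giving chain groups C_0 ≅ Z^8, C_1 ≅ Z^13, C_2 ≅ Z^5.

∂_1: C_1 → C_0 is given by ∂[p,q] = [q] − [p].
As a 8×13 matrix over Z this has rank 6, with invariant factors (1,1,1,1,1,1).

The boundary map ∂_2: C_2 → C_1 maps a triangle to the signed sum of its edges. For instance
  ∂[0,2,6] = [2,6] − [0,6] + [0,2],
  ∂[2,4,7] = [4,7] − [2,7] + [2,4].
The 13×5 boundary matrix has rank 5 and Smith normal form diag(1,1,1,1,1).

Reading off H_k = ker ∂_k / im ∂_{k+1}:

  H_0: rank C_0 − rank ∂_1 = 8 − 6 = 2, and the invariant factors of ∂_1 are all 1, so H_0 ≅ Z^2.
  H_1: rank ker ∂_1 − rank ∂_2 = (13 − 6) − 5 = 2, and the invariant factors of ∂_2 are all 1, so H_1 ≅ Z^2.
  H_2: rank ker ∂_2 − rank ∂_3 = (5 − 5) − 0 = 0, and there is no ∂_3, so H_2 ≅ 0.

(K is a triangulation of the disjoint union of the Möbius band and the circle S^1.)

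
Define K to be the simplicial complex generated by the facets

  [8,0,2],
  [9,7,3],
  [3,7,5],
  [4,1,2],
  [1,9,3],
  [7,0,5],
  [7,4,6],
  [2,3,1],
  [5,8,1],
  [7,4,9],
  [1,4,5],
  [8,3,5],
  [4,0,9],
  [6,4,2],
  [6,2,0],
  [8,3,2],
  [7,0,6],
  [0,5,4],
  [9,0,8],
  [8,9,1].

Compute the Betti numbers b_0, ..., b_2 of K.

Fix the vertex order 0 < 1 < 2 < 3 < 4 < 5 < 6 < 7 < 8 < 9 and write every simplex with vertices in increasing order. Then dim K = 2 and the simplices of K are:

  0-simplices (10): [0], [1], [2], [3], [4], [5], [6], [7], [8], [9]
  1-simplices (30): (30 of them)
  2-simplices (20): (20 of them)

Hence C_0 ≅ Z^10, C_1 ≅ Z^30, C_2 ≅ Z^20.

Boundary ∂_1: C_1 → C_0 is given by ∂[p,q] = [q] − [p]. For instance
  ∂[2,8] = [8] − [2].
The resulting 10×30 matrix has rank 9, and its Smith normal form has invariant factors (1,1,1,1,1,1,1,1,1).

The boundary map ∂_2: C_2 → C_1 sends each 2-simplex [p,q,r] to [q,r] − [p,r] + [p,q]. For instance
  ∂[0,5,7] = [5,7] − [0,7] + [0,5],
  ∂[0,8,9] = [8,9] − [0,9] + [0,8].
The 30×20 boundary matrix has rank 20 and Smith normal form diag(1,1,1,1,1,1,1,1,1,1,1,1,1,1,1,1,1,1,1,2).

Computing H_k = (kernel of ∂_k) / (image of ∂_{k+1}):

  H_0: rank C_0 − rank ∂_1 = 10 − 9 = 1, and the invariant factors of ∂_1 are all 1, so H_0 ≅ Z.
  H_1: rank ker ∂_1 − rank ∂_2 = (30 − 9) − 20 = 1, and ∂_2 has invariant factor 2 > 1, so H_1 ≅ Z × Z/2.
  H_2: rank ker ∂_2 − rank ∂_3 = (20 − 20) − 0 = 0, and there is no ∂_3, so H_2 ≅ 0.

As a check, the Euler characteristic is 10 − 30 + 20 = 0, which agrees with 1 − 1 + 0 = 0.

Hence the Betti numbers are b_0 = 1, b_1 = 1, b_2 = 0.

b_0 = 1, b_1 = 1, b_2 = 0.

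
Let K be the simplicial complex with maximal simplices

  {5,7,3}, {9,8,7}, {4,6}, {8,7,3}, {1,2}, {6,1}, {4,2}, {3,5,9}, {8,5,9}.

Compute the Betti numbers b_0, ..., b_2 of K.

b_0 = 2, b_1 = 2, b_2 = 0.

Take the total order 1 < 2 < 3 < 4 < 5 < 6 < 7 < 8 < 9 on the vertex set. Then K (dimension 2) consists of the simplices:

  0-simplices (9): [1], [2], [3], [4], [5], [6], [7], [8], [9]
  1-simplices (14): [1,2], [1,6], [2,4], [3,5], [3,7], [3,8], [3,9], [4,6], [5,7], [5,8], [5,9], [7,8], [7,9], [8,9]
  2-simplices (5): [3,5,7], [3,5,9], [3,7,8], [5,8,9], [7,8,9]

Hence C_0 ≅ Z^9, C_1 ≅ Z^14, C_2 ≅ Z^5.

∂_1: C_1 → C_0 sends each edge [p,q] (with p < q) to q − p.
As a 9×14 matrix over Z this has rank 7, with invariant factors (1,1,1,1,1,1,1).

Boundary ∂_2: C_2 → C_1 maps a triangle to the signed sum of its edges. For instance
  ∂[5,8,9] = [8,9] − [5,9] + [5,8],
  ∂[7,8,9] = [8,9] − [7,9] + [7,8].
The resulting 14×5 matrix has rank 5, and its Smith normal form has invariant factors (1,1,1,1,1).

From H_k ≅ ker(∂_k) / im(∂_{k+1}) we obtain:

  H_0: rank C_0 − rank ∂_1 = 9 − 7 = 2, and the invariant factors of ∂_1 are all 1, so H_0 = Z^2.
  H_1: rank ker ∂_1 − rank ∂_2 = (14 − 7) − 5 = 2, and the invariant factors of ∂_2 are all 1, so H_1 = Z^2.
  H_2: rank ker ∂_2 − rank ∂_3 = (5 − 5) − 0 = 0, and there is no ∂_3, so H_2 = 0.

As a check, the Euler characteristic is 9 − 14 + 5 = 0, which agrees with 2 − 2 + 0 = 0.

Hence the Betti numbers are b_0 = 2, b_1 = 2, b_2 = 0.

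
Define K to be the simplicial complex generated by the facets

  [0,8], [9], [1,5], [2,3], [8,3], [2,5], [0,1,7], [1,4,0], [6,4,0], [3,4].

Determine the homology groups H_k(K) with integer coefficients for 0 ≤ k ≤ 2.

Fix the vertex order 0 < 1 < 2 < 3 < 4 < 5 < 6 < 7 < 8 < 9 and write every simplex with vertices in increasing order. Then dim K = 2 and the simplices of K are:

  0-simplices (10): [0], [1], [2], [3], [4], [5], [6], [7], [8], [9]
  1-simplices (13): [0,1], [0,4], [0,6], [0,7], [0,8], [1,4], [1,5], [1,7], [2,3], [2,5], [3,4], [3,8], [4,6]
  2-simplices (3): [0,1,4], [0,1,7], [0,4,6]

Hence C_0 ≅ Z^10, C_1 ≅ Z^13, C_2 ≅ Z^3.

The boundary map ∂_1: C_1 → C_0 sends each edge [p,q] (with p < q) to q − p.
This gives a 10×13 integer matrix of rank 8; reducing to Smith normal form yields diagonal entries (1,1,1,1,1,1,1,1).

The boundary map ∂_2: C_2 → C_1 sends each 2-simplex [p,q,r] to [q,r] − [p,r] + [p,q]. For instance
  ∂[0,1,4] = [1,4] − [0,4] + [0,1],
  ∂[0,1,7] = [1,7] − [0,7] + [0,1].
The resulting 13×3 matrix has rank 3, and its Smith normal form has invariant factors (1,1,1).

Computing H_k = (kernel of ∂_k) / (image of ∂_{k+1}):

  H_0: rank C_0 − rank ∂_1 = 10 − 8 = 2, and the invariant factors of ∂_1 are all 1, so H_0 ≅ Z^2.
  H_1: rank ker ∂_1 − rank ∂_2 = (13 − 8) − 3 = 2, and the invariant factors of ∂_2 are all 1, so H_1 ≅ Z^2.
  H_2: rank ker ∂_2 − rank ∂_3 = (3 − 3) − 0 = 0, and there is no ∂_3, so H_2 ≅ 0.

H_0 ≅ Z^2,  H_1 ≅ Z^2,  H_2 = 0.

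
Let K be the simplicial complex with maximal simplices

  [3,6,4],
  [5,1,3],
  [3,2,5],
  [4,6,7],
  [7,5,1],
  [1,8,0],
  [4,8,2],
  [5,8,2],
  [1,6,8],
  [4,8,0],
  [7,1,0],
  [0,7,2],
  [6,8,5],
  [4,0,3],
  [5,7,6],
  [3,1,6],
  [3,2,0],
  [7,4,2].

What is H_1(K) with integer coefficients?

We work with the vertex ordering 0 < 1 < 2 < 3 < 4 < 5 < 6 < 7 < 8. The simplices of K, each written with vertices in increasing order, are:

  0-simplices (9): [0], [1], [2], [3], [4], [5], [6], [7], [8]
  1-simplices (27): (27 of them)
  2-simplices (18): [0,1,7], [0,1,8], [0,2,3], [0,2,7], [0,3,4], [0,4,8], [1,3,5], [1,3,6], [1,5,7], [1,6,8], [2,3,5], [2,4,7], [2,4,8], [2,5,8], [3,4,6], [4,6,7], [5,6,7], [5,6,8]

so the chain groups are C_0 ≅ Z^9, C_1 ≅ Z^27, C_2 ≅ Z^18.

∂_1: C_1 → C_0 sends each edge [p,q] (with p < q) to q − p. For instance
  ∂[3,6] = [6] − [3].
This gives a 9×27 integer matrix of rank 8; reducing to Smith normal form yields diagonal entries (1,1,1,1,1,1,1,1).

Boundary ∂_2: C_2 → C_1 sends each 2-simplex [p,q,r] to [q,r] − [p,r] + [p,q]. For instance
  ∂[3,4,6] = [4,6] − [3,6] + [3,4],
  ∂[2,4,7] = [4,7] − [2,7] + [2,4].
The resulting 27×18 matrix has rank 18, and its Smith normal form has invariant factors (1,1,1,1,1,1,1,1,1,1,1,1,1,1,1,1,1,2).

Now H_k = ker ∂_k / im ∂_{k+1}, so:

  H_1: rank ker ∂_1 − rank ∂_2 = (27 − 8) − 18 = 1, and ∂_2 has invariant factor 2 > 1, so H_1 ≅ Z × Z/2.

(K is a triangulation of the Klein bottle.)

H_1 ≅ Z × Z/2.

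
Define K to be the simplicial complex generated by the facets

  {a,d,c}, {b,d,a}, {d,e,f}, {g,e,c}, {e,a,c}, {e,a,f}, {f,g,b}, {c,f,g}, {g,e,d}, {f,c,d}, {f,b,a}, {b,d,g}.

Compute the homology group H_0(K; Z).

H_0 ≅ Z.

We work with the vertex ordering a < b < c < d < e < f < g. The simplices of K, each written with vertices in increasing order, are:

  0-simplices (7): a, b, c, d, e, f, g
  1-simplices (18): ab, ac, ad, ae, af, bd, bf, bg, cd, ce, cf, cg, de, df, dg, ef, eg, fg
  2-simplices (12): abd, abf, acd, ace, aef, bdg, bfg, cdf, ceg, cfg, def, deg

giving chain groups C_0 ≅ Z^7, C_1 ≅ Z^18, C_2 ≅ Z^12.

Boundary ∂_1: C_1 → C_0 sends each edge [p,q] (with p < q) to q − p.
The resulting 7×18 matrix has rank 6, and its Smith normal form has invariant factors (1,1,1,1,1,1).

The boundary map ∂_2: C_2 → C_1 maps a triangle to the signed sum of its edges. For instance
  ∂aef = ef − af + ae,
  ∂abd = bd − ad + ab.
The 18×12 boundary matrix has rank 12 and Smith normal form diag(1,1,1,1,1,1,1,1,1,1,1,2).

From H_k ≅ ker(∂_k) / im(∂_{k+1}) we obtain:

  H_0: rank C_0 − rank ∂_1 = 7 − 6 = 1, and the invariant factors of ∂_1 are all 1, so H_0 ≅ Z.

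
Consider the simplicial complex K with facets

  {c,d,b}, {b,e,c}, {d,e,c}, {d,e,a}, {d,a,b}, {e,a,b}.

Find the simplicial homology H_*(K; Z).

Fix the vertex order a < b < c < d < e and write every simplex with vertices in increasing order. Then dim K = 2 and the simplices of K are:

  0-simplices (5): a, b, c, d, e
  1-simplices (9): ab, ad, ae, bc, bd, be, cd, ce, de
  2-simplices (6): abd, abe, ade, bcd, bce, cde

giving chain groups C_0 ≅ Z^5, C_1 ≅ Z^9, C_2 ≅ Z^6.

Boundary ∂_1: C_1 → C_0 sends each edge [p,q] (with p < q) to q − p.
The 5×9 boundary matrix has rank 4 and Smith normal form diag(1,1,1,1).

The boundary map ∂_2: C_2 → C_1 maps a triangle to the signed sum of its edges. For instance
  ∂bcd = cd − bd + bc,
  ∂abd = bd − ad + ab.
The resulting 9×6 matrix has rank 5, and its Smith normal form has invariant factors (1,1,1,1,1).

Computing H_k = (kernel of ∂_k) / (image of ∂_{k+1}):

  H_0: rank C_0 − rank ∂_1 = 5 − 4 = 1, and the invariant factors of ∂_1 are all 1, so H_0 ≅ Z.
  H_1: rank ker ∂_1 − rank ∂_2 = (9 − 4) − 5 = 0, and the invariant factors of ∂_2 are all 1, so H_1 ≅ 0.
  H_2: rank ker ∂_2 − rank ∂_3 = (6 − 5) − 0 = 1, and there is no ∂_3, so H_2 ≅ Z.

As a check, the Euler characteristic is 5 − 9 + 6 = 2, which agrees with 1 − 0 + 1 = 2.

H_0 = Z,  H_1 = 0,  H_2 = Z.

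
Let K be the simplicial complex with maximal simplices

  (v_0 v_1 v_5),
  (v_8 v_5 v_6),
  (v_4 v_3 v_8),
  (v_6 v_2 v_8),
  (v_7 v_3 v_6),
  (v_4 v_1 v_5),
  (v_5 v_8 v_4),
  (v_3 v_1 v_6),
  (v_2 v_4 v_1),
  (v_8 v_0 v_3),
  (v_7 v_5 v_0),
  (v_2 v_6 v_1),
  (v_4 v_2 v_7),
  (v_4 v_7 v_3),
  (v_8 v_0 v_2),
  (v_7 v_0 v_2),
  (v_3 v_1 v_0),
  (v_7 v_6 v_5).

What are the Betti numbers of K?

b_0 = 1, b_1 = 2, b_2 = 1.

Fix the vertex order v_0 < v_1 < v_2 < v_3 < v_4 < v_5 < v_6 < v_7 < v_8 and write every simplex with vertices in increasing order. Then dim K = 2 and the simplices of K are:

  0-simplices (9): [v_0], [v_1], [v_2], [v_3], [v_4], [v_5], [v_6], [v_7], [v_8]
  1-simplices (27): (27 of them)
  2-simplices (18): (18 of them)

giving chain groups C_0 ≅ Z^9, C_1 ≅ Z^27, C_2 ≅ Z^18.

∂_1: C_1 → C_0 maps an edge to its endpoints' difference, ∂[p,q] = q − p. For instance
  ∂[v_4,v_8] = [v_8] − [v_4].
The 9×27 boundary matrix has rank 8 and Smith normal form diag(1,1,1,1,1,1,1,1).

The boundary map ∂_2: C_2 → C_1 sends each 2-simplex [p,q,r] to [q,r] − [p,r] + [p,q]. For instance
  ∂[v_3,v_4,v_8] = [v_4,v_8] − [v_3,v_8] + [v_3,v_4],
  ∂[v_0,v_3,v_8] = [v_3,v_8] − [v_0,v_8] + [v_0,v_3].
As a 27×18 matrix over Z this has rank 17, with invariant factors (1,1,1,1,1,1,1,1,1,1,1,1,1,1,1,1,1).

Now H_k = ker ∂_k / im ∂_{k+1}, so:

  H_0: rank C_0 − rank ∂_1 = 9 − 8 = 1, and the invariant factors of ∂_1 are all 1, so H_0 = Z.
  H_1: rank ker ∂_1 − rank ∂_2 = (27 − 8) − 17 = 2, and the invariant factors of ∂_2 are all 1, so H_1 = Z^2.
  H_2: rank ker ∂_2 − rank ∂_3 = (18 − 17) − 0 = 1, and there is no ∂_3, so H_2 = Z.

Hence the Betti numbers are b_0 = 1, b_1 = 2, b_2 = 1.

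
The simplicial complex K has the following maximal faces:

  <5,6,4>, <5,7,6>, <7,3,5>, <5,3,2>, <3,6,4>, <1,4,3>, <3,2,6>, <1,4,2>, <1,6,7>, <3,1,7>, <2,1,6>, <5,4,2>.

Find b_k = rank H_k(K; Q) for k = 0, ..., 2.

b_0 = 1, b_1 = 0, b_2 = 0.

Fix the vertex order 1 < 2 < 3 < 4 < 5 < 6 < 7 and write every simplex with vertices in increasing order. Then dim K = 2 and the simplices of K are:

  0-simplices (7): [1], [2], [3], [4], [5], [6], [7]
  1-simplices (18): [1,2], [1,3], [1,4], [1,6], [1,7], [2,3], [2,4], [2,5], [2,6], [3,4], [3,5], [3,6], [3,7], [4,5], [4,6], [5,6], [5,7], [6,7]
  2-simplices (12): [1,2,4], [1,2,6], [1,3,4], [1,3,7], [1,6,7], [2,3,5], [2,3,6], [2,4,5], [3,4,6], [3,5,7], [4,5,6], [5,6,7]

Hence C_0 ≅ Z^7, C_1 ≅ Z^18, C_2 ≅ Z^12.

∂_1: C_1 → C_0 is given by ∂[p,q] = [q] − [p]. For instance
  ∂[3,6] = [6] − [3].
This gives a 7×18 integer matrix of rank 6; reducing to Smith normal form yields diagonal entries (1,1,1,1,1,1).

Boundary ∂_2: C_2 → C_1 sends each 2-simplex [p,q,r] to [q,r] − [p,r] + [p,q]. For instance
  ∂[2,3,6] = [3,6] − [2,6] + [2,3],
  ∂[4,5,6] = [5,6] − [4,6] + [4,5].
This gives a 18×12 integer matrix of rank 12; reducing to Smith normal form yields diagonal entries (1,1,1,1,1,1,1,1,1,1,1,2).

From H_k ≅ ker(∂_k) / im(∂_{k+1}) we obtain:

  H_0: rank C_0 − rank ∂_1 = 7 − 6 = 1, and the invariant factors of ∂_1 are all 1, so H_0 ≅ Z.
  H_1: rank ker ∂_1 − rank ∂_2 = (18 − 6) − 12 = 0, and ∂_2 has invariant factor 2 > 1, so H_1 ≅ Z_2.
  H_2: rank ker ∂_2 − rank ∂_3 = (12 − 12) − 0 = 0, and there is no ∂_3, so H_2 ≅ 0.

As a check, the Euler characteristic is 7 − 18 + 12 = 1, which agrees with 1 − 0 + 0 = 1.

Hence the Betti numbers are b_0 = 1, b_1 = 0, b_2 = 0.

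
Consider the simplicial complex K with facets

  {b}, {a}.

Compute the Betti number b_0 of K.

b_0 = 2.

Fix the vertex order a < b and write every simplex with vertices in increasing order. Then dim K = 0 and the simplices of K are:

  0-simplices (2): a, b

Hence C_0 ≅ Z^2.

Computing H_k = (kernel of ∂_k) / (image of ∂_{k+1}):

  H_0: rank C_0 − rank ∂_1 = 2 − 0 = 2, and there is no ∂_1, so H_0 ≅ Z^2.

Hence the Betti numbers are b_0 = 2.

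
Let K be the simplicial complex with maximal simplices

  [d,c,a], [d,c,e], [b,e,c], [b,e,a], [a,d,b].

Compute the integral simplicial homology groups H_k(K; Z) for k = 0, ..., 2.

Take the total order a < b < c < d < e on the vertex set. Then K (dimension 2) consists of the simplices:

  0-simplices (5): a, b, c, d, e
  1-simplices (10): ab, ac, ad, ae, bc, bd, be, cd, ce, de
  2-simplices (5): abd, abe, acd, bce, cde

Hence C_0 ≅ Z^5, C_1 ≅ Z^10, C_2 ≅ Z^5.

Boundary ∂_1: C_1 → C_0 is given by ∂[p,q] = [q] − [p].
The resulting 5×10 matrix has rank 4, and its Smith normal form has invariant factors (1,1,1,1).

∂_2: C_2 → C_1 sends each 2-simplex [p,q,r] to [q,r] − [p,r] + [p,q]. For instance
  ∂acd = cd − ad + ac,
  ∂cde = de − ce + cd.
The 10×5 boundary matrix has rank 5 and Smith normal form diag(1,1,1,1,1).

Reading off H_k = ker ∂_k / im ∂_{k+1}:

  H_0: rank C_0 − rank ∂_1 = 5 − 4 = 1, and the invariant factors of ∂_1 are all 1, so H_0 ≅ Z.
  H_1: rank ker ∂_1 − rank ∂_2 = (10 − 4) − 5 = 1, and the invariant factors of ∂_2 are all 1, so H_1 ≅ Z.
  H_2: rank ker ∂_2 − rank ∂_3 = (5 − 5) − 0 = 0, and there is no ∂_3, so H_2 ≅ 0.

As a check, the Euler characteristic is 5 − 10 + 5 = 0, which agrees with 1 − 1 + 0 = 0.

H_0 = Z,  H_1 = Z,  H_2 = 0.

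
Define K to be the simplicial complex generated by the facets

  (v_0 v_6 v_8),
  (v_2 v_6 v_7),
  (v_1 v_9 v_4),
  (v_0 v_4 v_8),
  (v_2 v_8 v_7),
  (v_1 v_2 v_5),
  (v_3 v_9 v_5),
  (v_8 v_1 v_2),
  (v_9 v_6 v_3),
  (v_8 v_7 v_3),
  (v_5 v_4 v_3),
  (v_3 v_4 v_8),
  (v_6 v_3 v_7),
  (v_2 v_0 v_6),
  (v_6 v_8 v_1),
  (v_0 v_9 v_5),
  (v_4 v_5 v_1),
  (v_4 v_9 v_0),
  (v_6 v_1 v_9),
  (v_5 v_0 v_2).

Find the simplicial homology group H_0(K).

Fix the vertex order v_0 < v_1 < v_2 < v_3 < v_4 < v_5 < v_6 < v_7 < v_8 < v_9 and write every simplex with vertices in increasing order. Then dim K = 2 and the simplices of K are:

  0-simplices (10): [v_0], [v_1], [v_2], [v_3], [v_4], [v_5], [v_6], [v_7], [v_8], [v_9]
  1-simplices (30): (30 of them)
  2-simplices (20): (20 of them)

giving chain groups C_0 ≅ Z^10, C_1 ≅ Z^30, C_2 ≅ Z^20.

The boundary map ∂_1: C_1 → C_0 sends each edge [p,q] (with p < q) to q − p.
This gives a 10×30 integer matrix of rank 9; reducing to Smith normal form yields diagonal entries (1,1,1,1,1,1,1,1,1).

∂_2: C_2 → C_1 sends each 2-simplex [p,q,r] to [q,r] − [p,r] + [p,q]. For instance
  ∂[v_0,v_2,v_5] = [v_2,v_5] − [v_0,v_5] + [v_0,v_2],
  ∂[v_1,v_4,v_9] = [v_4,v_9] − [v_1,v_9] + [v_1,v_4].
As a 30×20 matrix over Z this has rank 20, with invariant factors (1,1,1,1,1,1,1,1,1,1,1,1,1,1,1,1,1,1,1,2).

Reading off H_k = ker ∂_k / im ∂_{k+1}:

  H_0: rank C_0 − rank ∂_1 = 10 − 9 = 1, and the invariant factors of ∂_1 are all 1, so H_0 ≅ Z.

H_0 ≅ Z.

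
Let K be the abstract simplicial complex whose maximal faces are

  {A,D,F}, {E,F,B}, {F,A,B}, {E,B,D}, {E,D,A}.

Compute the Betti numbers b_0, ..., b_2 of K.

b_0 = 1, b_1 = 1, b_2 = 0.

We work with the vertex ordering A < B < D < E < F. The simplices of K, each written with vertices in increasing order, are:

  0-simplices (5): A, B, D, E, F
  1-simplices (10): AB, AD, AE, AF, BD, BE, BF, DE, DF, EF
  2-simplices (5): ABF, ADE, ADF, BDE, BEF

so the chain groups are C_0 ≅ Z^5, C_1 ≅ Z^10, C_2 ≅ Z^5.

∂_1: C_1 → C_0 sends each edge [p,q] (with p < q) to q − p. For instance
  ∂AE = E − A.
The resulting 5×10 matrix has rank 4, and its Smith normal form has invariant factors (1,1,1,1).

The boundary map ∂_2: C_2 → C_1 sends each 2-simplex [p,q,r] to [q,r] − [p,r] + [p,q]. For instance
  ∂ADF = DF − AF + AD,
  ∂ADE = DE − AE + AD.
The resulting 10×5 matrix has rank 5, and its Smith normal form has invariant factors (1,1,1,1,1).

From H_k ≅ ker(∂_k) / im(∂_{k+1}) we obtain:

  H_0: rank C_0 − rank ∂_1 = 5 − 4 = 1, and the invariant factors of ∂_1 are all 1, so H_0 = Z.
  H_1: rank ker ∂_1 − rank ∂_2 = (10 − 4) − 5 = 1, and the invariant factors of ∂_2 are all 1, so H_1 = Z.
  H_2: rank ker ∂_2 − rank ∂_3 = (5 − 5) − 0 = 0, and there is no ∂_3, so H_2 = 0.

Hence the Betti numbers are b_0 = 1, b_1 = 1, b_2 = 0.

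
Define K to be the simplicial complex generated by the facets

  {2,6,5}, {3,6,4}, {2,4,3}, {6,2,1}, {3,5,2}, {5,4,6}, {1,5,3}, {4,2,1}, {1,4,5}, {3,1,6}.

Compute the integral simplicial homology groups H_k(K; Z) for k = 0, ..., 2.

Order the vertices as 1 < 2 < 3 < 4 < 5 < 6. Listing each simplex with vertices in this order, K has dimension 2 with simplices:

  0-simplices (6): [1], [2], [3], [4], [5], [6]
  1-simplices (15): [1,2], [1,3], [1,4], [1,5], [1,6], [2,3], [2,4], [2,5], [2,6], [3,4], [3,5], [3,6], [4,5], [4,6], [5,6]
  2-simplices (10): [1,2,4], [1,2,6], [1,3,5], [1,3,6], [1,4,5], [2,3,4], [2,3,5], [2,5,6], [3,4,6], [4,5,6]

so the chain groups are C_0 ≅ Z^6, C_1 ≅ Z^15, C_2 ≅ Z^10.

Boundary ∂_1: C_1 → C_0 sends each edge [p,q] (with p < q) to q − p. For instance
  ∂[1,5] = [5] − [1].
This gives a 6×15 integer matrix of rank 5; reducing to Smith normal form yields diagonal entries (1,1,1,1,1).

The boundary map ∂_2: C_2 → C_1 acts by ∂[p,q,r] = [q,r] − [p,r] + [p,q]. For instance
  ∂[1,2,6] = [2,6] − [1,6] + [1,2],
  ∂[3,4,6] = [4,6] − [3,6] + [3,4].
The resulting 15×10 matrix has rank 10, and its Smith normal form has invariant factors (1,1,1,1,1,1,1,1,1,2).

Now H_k = ker ∂_k / im ∂_{k+1}, so:

  H_0: rank C_0 − rank ∂_1 = 6 − 5 = 1, and the invariant factors of ∂_1 are all 1, so H_0 = Z.
  H_1: rank ker ∂_1 − rank ∂_2 = (15 − 5) − 10 = 0, and ∂_2 has invariant factor 2 > 1, so H_1 = Z/2.
  H_2: rank ker ∂_2 − rank ∂_3 = (10 − 10) − 0 = 0, and there is no ∂_3, so H_2 = 0.

As a check, the Euler characteristic is 6 − 15 + 10 = 1, which agrees with 1 − 0 + 0 = 1.
(K is a triangulation of the real projective plane RP^2.)

H_0 = Z,  H_1 = Z/2,  H_2 = 0.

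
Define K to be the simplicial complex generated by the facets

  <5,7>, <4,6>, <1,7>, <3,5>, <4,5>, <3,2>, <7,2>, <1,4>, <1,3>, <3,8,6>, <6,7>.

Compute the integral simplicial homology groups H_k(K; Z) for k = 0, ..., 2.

H_0 = Z,  H_1 = Z^5,  H_2 = 0.

Take the total order 1 < 2 < 3 < 4 < 5 < 6 < 7 < 8 on the vertex set. Then K (dimension 2) consists of the simplices:

  0-simplices (8): [1], [2], [3], [4], [5], [6], [7], [8]
  1-simplices (13): [1,3], [1,4], [1,7], [2,3], [2,7], [3,5], [3,6], [3,8], [4,5], [4,6], [5,7], [6,7], [6,8]
  2-simplices (1): [3,6,8]

so the chain groups are C_0 ≅ Z^8, C_1 ≅ Z^13, C_2 ≅ Z^1.

Boundary ∂_1: C_1 → C_0 sends each edge [p,q] (with p < q) to q − p.
The resulting 8×13 matrix has rank 7, and its Smith normal form has invariant factors (1,1,1,1,1,1,1).

Boundary ∂_2: C_2 → C_1 maps a triangle to the signed sum of its edges. For instance
  ∂[3,6,8] = [6,8] − [3,8] + [3,6].
The 13×1 boundary matrix has rank 1 and Smith normal form diag(1).

Reading off H_k = ker ∂_k / im ∂_{k+1}:

  H_0: rank C_0 − rank ∂_1 = 8 − 7 = 1, and the invariant factors of ∂_1 are all 1, so H_0 ≅ Z.
  H_1: rank ker ∂_1 − rank ∂_2 = (13 − 7) − 1 = 5, and the invariant factors of ∂_2 are all 1, so H_1 ≅ Z^5.
  H_2: rank ker ∂_2 − rank ∂_3 = (1 − 1) − 0 = 0, and there is no ∂_3, so H_2 ≅ 0.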